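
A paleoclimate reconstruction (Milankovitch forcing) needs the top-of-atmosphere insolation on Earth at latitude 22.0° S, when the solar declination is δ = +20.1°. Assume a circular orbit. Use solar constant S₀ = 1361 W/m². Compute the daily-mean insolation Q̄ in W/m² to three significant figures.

Q̄ ≈ 294 W/m²

cos H₀ = −tan(-22.0°) tan(+20.100°) = 0.1479, H₀ = 1.4224 rad.
Bracket: H₀ sin φ sin δ + cos φ cos δ sin H₀ = 1.4224×-0.37461×0.34366 + 0.92718×0.93909×0.98901 = -0.183118 + 0.861136 = 0.678018.
Q̄ = (S₀/π) × [bracket] = (1361/π) × 0.678018 = 293.7 W/m².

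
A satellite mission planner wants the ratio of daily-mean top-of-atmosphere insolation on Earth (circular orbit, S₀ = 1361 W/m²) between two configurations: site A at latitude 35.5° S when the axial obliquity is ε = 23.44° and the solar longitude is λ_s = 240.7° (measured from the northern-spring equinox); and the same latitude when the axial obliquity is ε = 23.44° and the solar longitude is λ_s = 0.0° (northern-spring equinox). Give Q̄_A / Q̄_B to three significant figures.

Q̄_A / Q̄_B ≈ 1.36

— Configuration A (φ=-35.5°):
Solar declination: sin δ = sin ε · sin λ_s = sin 23.44° × sin 240.7° = -0.34690, so δ = -20.298°.
cos H₀ = −tan(-35.5°) tan(-20.298°) = -0.2638, H₀ = 1.8378 rad.
Bracket: H₀ sin φ sin δ + cos φ cos δ sin H₀ = 1.8378×-0.58070×-0.34690 + 0.81412×0.93790×0.96457 = 0.370215 + 0.736510 = 1.106725.
Q̄ = (S₀/π) × [bracket] = (1361/π) × 1.106725 = 479.46 W/m².
— Configuration B (φ=-35.5°):
Solar declination: sin δ = sin ε · sin λ_s = sin 23.44° × sin 0.0° = 0.00000, so δ = +0.000°.
cos H₀ = −tan(-35.5°) tan(+0.000°) = 0.0000, H₀ = 1.5708 rad.
Bracket: H₀ sin φ sin δ + cos φ cos δ sin H₀ = 1.5708×-0.58070×0.00000 + 0.81412×1.00000×1.00000 = -0.000000 + 0.814120 = 0.814120.
Q̄ = (S₀/π) × [bracket] = (1361/π) × 0.814120 = 352.69 W/m².
Ratio Q̄_A / Q̄_B = 479.46 / 352.69 = 1.359.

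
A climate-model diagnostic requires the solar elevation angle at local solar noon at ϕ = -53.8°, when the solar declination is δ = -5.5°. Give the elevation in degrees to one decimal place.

41.7°

At local noon the hour angle is zero, so the zenith angle equals |ϕ − δ| = |-53.8° − (-5.500°)| = 48.300°.
Elevation = 90° − 48.300° = 41.7°.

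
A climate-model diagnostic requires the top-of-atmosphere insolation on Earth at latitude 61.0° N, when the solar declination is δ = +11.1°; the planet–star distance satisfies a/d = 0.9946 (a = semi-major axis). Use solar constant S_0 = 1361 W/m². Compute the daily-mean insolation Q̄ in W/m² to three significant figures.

Q̄ ≈ 330 W/m²

cos h₀ = −tan(+61.0°) tan(+11.100°) = -0.3539, h₀ = 1.9326 rad.
Bracket: h₀ sin ϕ sin δ + cos ϕ cos δ sin h₀ = 1.9326×0.87462×0.19252 + 0.48481×0.98129×0.93527 = 0.325415 + 0.444945 = 0.770360.
Inverse-square distance factor (a/d)² = 0.9946² = 0.989229.
Q̄ = (S_0/π) × 0.989229 × [bracket] = (1361/π) × 0.989229 × 0.770360 = 330.1 W/m².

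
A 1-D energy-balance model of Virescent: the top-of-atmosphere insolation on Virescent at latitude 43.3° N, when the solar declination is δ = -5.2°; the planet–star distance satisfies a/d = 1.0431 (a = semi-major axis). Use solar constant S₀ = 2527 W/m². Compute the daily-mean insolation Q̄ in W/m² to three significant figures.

cos H₀ = −tan(+43.3°) tan(-5.200°) = 0.0858, H₀ = 1.4849 rad.
Bracket: H₀ sin φ sin δ + cos φ cos δ sin H₀ = 1.4849×0.68582×-0.09063 + 0.72777×0.99588×0.99632 = -0.092295 + 0.722104 = 0.629809.
Inverse-square distance factor (a/d)² = 1.0431² = 1.088058.
Q̄ = (S₀/π) × 1.088058 × [bracket] = (2527/π) × 1.088058 × 0.629809 = 551.2 W/m².

Q̄ ≈ 551 W/m²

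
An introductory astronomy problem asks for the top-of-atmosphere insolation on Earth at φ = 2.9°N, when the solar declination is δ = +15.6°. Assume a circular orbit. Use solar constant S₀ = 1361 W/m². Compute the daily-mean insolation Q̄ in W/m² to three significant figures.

Q̄ ≈ 426 W/m²

cos H₀ = −tan(+2.9°) tan(+15.600°) = -0.0141, H₀ = 1.5849 rad.
Bracket: H₀ sin φ sin δ + cos φ cos δ sin H₀ = 1.5849×0.05059×0.26892 + 0.99872×0.96316×0.99990 = 0.021562 + 0.961831 = 0.983393.
Q̄ = (S₀/π) × [bracket] = (1361/π) × 0.983393 = 426.0 W/m².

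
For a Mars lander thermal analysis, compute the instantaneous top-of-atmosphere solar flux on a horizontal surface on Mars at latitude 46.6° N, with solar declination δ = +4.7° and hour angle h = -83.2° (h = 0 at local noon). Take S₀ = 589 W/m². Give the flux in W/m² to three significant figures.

82.8 W/m²

cos θ_z = sin φ sin δ + cos φ cos δ cos h = 0.059534 + 0.081080 = 0.140614.
Flux = S₀ · cos θ_z = 589 × 0.140614 = 82.82 W/m².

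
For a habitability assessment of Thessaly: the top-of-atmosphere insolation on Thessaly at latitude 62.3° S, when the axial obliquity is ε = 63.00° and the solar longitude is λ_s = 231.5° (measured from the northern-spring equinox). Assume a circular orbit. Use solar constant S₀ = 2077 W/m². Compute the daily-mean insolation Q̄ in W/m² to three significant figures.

Solar declination: sin δ = sin ε · sin λ_s = sin 63.00° × sin 231.5° = -0.69731, so δ = -44.211°.
cos H₀ = −tan(-62.3°) tan(-44.211°) = -1.8530 ≤ −1 ⇒ polar day, H₀ = π.
Bracket: H₀ sin φ sin δ + cos φ cos δ sin H₀ = 3.1416×-0.88539×-0.69731 + 0.46484×0.71677×0.00000 = 1.939597 + 0.000000 = 1.939597.
Q̄ = (S₀/π) × [bracket] = (2077/π) × 1.939597 = 1282 W/m².

Q̄ ≈ 1.28e+03 W/m²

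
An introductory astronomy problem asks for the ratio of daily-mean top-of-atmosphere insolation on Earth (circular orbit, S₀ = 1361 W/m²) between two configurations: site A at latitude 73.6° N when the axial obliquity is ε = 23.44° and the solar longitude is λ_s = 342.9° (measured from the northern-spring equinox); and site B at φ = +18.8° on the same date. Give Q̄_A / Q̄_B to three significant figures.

Q̄_A / Q̄_B ≈ 0.144

— Configuration A (φ=+73.6°):
Solar declination: sin δ = sin ε · sin λ_s = sin 23.44° × sin 342.9° = -0.11697, so δ = -6.717°.
cos H₀ = −tan(+73.6°) tan(-6.717°) = 0.4002, H₀ = 1.1591 rad.
Bracket: H₀ sin φ sin δ + cos φ cos δ sin H₀ = 1.1591×0.95931×-0.11697 + 0.28234×0.99314×0.91644 = -0.130063 + 0.256973 = 0.126910.
Q̄ = (S₀/π) × [bracket] = (1361/π) × 0.126910 = 54.980 W/m².
— Configuration B (φ=+18.8°):
cos H₀ = −tan(+18.8°) tan(-6.717°) = 0.0401, H₀ = 1.5307 rad.
Bracket: H₀ sin φ sin δ + cos φ cos δ sin H₀ = 1.5307×0.32227×-0.11697 + 0.94665×0.99314×0.99920 = -0.057701 + 0.939404 = 0.881703.
Q̄ = (S₀/π) × [bracket] = (1361/π) × 0.881703 = 381.97 W/m².
Ratio Q̄_A / Q̄_B = 54.980 / 381.97 = 0.1439.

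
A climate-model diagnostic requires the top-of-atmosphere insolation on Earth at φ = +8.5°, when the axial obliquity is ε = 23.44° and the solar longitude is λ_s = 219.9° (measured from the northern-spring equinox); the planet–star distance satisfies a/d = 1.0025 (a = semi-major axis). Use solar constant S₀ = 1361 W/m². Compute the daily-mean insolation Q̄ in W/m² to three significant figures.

Solar declination: sin δ = sin ε · sin λ_s = sin 23.44° × sin 219.9° = -0.25516, so δ = -14.783°.
cos H₀ = −tan(+8.5°) tan(-14.783°) = 0.0394, H₀ = 1.5313 rad.
Bracket: H₀ sin φ sin δ + cos φ cos δ sin H₀ = 1.5313×0.14781×-0.25516 + 0.98902×0.96690×0.99922 = -0.057753 + 0.955538 = 0.897785.
Inverse-square distance factor (a/d)² = 1.0025² = 1.005006.
Q̄ = (S₀/π) × 1.005006 × [bracket] = (1361/π) × 1.005006 × 0.897785 = 390.9 W/m².

Q̄ ≈ 391 W/m²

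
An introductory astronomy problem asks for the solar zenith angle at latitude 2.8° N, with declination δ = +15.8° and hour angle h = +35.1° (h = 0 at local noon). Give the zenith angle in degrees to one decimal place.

cos θ_z = sin φ sin δ + cos φ cos δ cos h = 0.013301 + 0.786299 = 0.799600.
θ_z = arccos(0.799600) = 36.9°.

θ_z = 36.9°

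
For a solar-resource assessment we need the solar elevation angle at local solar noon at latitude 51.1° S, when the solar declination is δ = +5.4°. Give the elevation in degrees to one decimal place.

At local noon the hour angle is zero, so the zenith angle equals |φ − δ| = |-51.1° − (+5.400°)| = 56.500°.
Elevation = 90° − 56.500° = 33.5°.

33.5°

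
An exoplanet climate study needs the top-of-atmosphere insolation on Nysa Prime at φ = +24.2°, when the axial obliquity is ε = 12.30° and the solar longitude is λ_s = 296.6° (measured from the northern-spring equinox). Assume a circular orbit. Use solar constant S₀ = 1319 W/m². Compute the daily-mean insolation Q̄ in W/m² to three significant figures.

Solar declination: sin δ = sin ε · sin λ_s = sin 12.30° × sin 296.6° = -0.19048, so δ = -10.981°.
cos H₀ = −tan(+24.2°) tan(-10.981°) = 0.0872, H₀ = 1.4835 rad.
Bracket: H₀ sin φ sin δ + cos φ cos δ sin H₀ = 1.4835×0.40992×-0.19048 + 0.91212×0.98169×0.99619 = -0.115834 + 0.892008 = 0.776174.
Q̄ = (S₀/π) × [bracket] = (1319/π) × 0.776174 = 325.9 W/m².

Q̄ ≈ 326 W/m²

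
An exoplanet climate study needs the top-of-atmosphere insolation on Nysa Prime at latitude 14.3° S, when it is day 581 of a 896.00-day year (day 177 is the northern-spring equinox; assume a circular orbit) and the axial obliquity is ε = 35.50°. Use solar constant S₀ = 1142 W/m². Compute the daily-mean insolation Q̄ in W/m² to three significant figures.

Q̄ ≈ 322 W/m²

Solar longitude: λ_s = 360° × (581 − 177)/896.00 = 162.321°.
sin δ = sin 35.50° × sin 162.321° = 0.17635, so δ = +10.157°.
cos H₀ = −tan(-14.3°) tan(+10.157°) = 0.0457, H₀ = 1.5251 rad.
Bracket: H₀ sin φ sin δ + cos φ cos δ sin H₀ = 1.5251×-0.24700×0.17635 + 0.96902×0.98433×0.99896 = -0.066431 + 0.952843 = 0.886412.
Q̄ = (S₀/π) × [bracket] = (1142/π) × 0.886412 = 322.2 W/m².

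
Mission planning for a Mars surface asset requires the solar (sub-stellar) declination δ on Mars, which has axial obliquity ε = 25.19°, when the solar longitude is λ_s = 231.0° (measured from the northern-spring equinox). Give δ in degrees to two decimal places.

δ = -19.32°

sin δ = sin ε · sin λ_s = sin 25.19° × sin 231.0° = -0.330770.
δ = arcsin(-0.330770) = -19.32°.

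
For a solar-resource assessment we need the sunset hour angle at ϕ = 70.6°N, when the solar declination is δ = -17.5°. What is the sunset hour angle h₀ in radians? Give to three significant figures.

h₀ = 0.462 rad

cos h₀ = −tan ϕ · tan δ = −tan(+70.6°) × tan(-17.500°) = 0.8953, so h₀ = 0.4616 rad = 26.45°.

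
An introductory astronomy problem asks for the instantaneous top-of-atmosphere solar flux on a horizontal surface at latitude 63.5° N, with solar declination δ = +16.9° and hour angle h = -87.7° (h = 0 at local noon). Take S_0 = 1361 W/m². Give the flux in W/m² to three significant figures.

377 W/m²

cos θ_z = sin ϕ sin δ + cos ϕ cos δ cos h = 0.260159 + 0.017133 = 0.277292.
Flux = S_0 · cos θ_z = 1361 × 0.277292 = 377.4 W/m².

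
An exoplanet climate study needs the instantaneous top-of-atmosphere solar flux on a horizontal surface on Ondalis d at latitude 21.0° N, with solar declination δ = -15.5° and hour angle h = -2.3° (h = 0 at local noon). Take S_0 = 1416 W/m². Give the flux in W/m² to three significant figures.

1.14e+03 W/m²

cos θ_z = sin ϕ sin δ + cos ϕ cos δ cos h = -0.095770 + 0.898902 = 0.803132.
Flux = S_0 · cos θ_z = 1416 × 0.803132 = 1137 W/m².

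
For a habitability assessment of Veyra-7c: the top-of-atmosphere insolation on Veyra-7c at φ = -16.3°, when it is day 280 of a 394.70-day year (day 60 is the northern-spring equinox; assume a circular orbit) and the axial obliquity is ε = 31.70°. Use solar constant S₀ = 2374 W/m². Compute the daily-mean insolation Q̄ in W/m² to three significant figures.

Solar longitude: λ_s = 360° × (280 − 60)/394.70 = 200.659°.
sin δ = sin 31.70° × sin 200.659° = -0.18539, so δ = -10.684°.
cos H₀ = −tan(-16.3°) tan(-10.684°) = -0.0552, H₀ = 1.6260 rad.
Bracket: H₀ sin φ sin δ + cos φ cos δ sin H₀ = 1.6260×-0.28067×-0.18539 + 0.95981×0.98267×0.99848 = 0.084606 + 0.941743 = 1.026349.
Q̄ = (S₀/π) × [bracket] = (2374/π) × 1.026349 = 775.6 W/m².

Q̄ ≈ 776 W/m²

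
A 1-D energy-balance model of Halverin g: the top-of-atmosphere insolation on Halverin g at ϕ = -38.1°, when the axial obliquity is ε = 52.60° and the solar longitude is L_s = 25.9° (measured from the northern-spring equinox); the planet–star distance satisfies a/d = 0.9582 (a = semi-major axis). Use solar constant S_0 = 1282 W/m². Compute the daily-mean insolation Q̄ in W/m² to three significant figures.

Solar declination: sin δ = sin ε · sin L_s = sin 52.60° × sin 25.9° = 0.34700, so δ = +20.304°.
cos h₀ = −tan(-38.1°) tan(+20.304°) = 0.2901, h₀ = 1.2765 rad.
Bracket: h₀ sin ϕ sin δ + cos ϕ cos δ sin h₀ = 1.2765×-0.61704×0.34700 + 0.78694×0.93786×0.95699 = -0.273315 + 0.706296 = 0.432981.
Inverse-square distance factor (a/d)² = 0.9582² = 0.918147.
Q̄ = (S_0/π) × 0.918147 × [bracket] = (1282/π) × 0.918147 × 0.432981 = 162.2 W/m².

Q̄ ≈ 162 W/m²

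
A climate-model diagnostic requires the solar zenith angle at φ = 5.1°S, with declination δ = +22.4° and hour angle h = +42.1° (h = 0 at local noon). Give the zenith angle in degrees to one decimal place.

θ_z = 49.5°

cos θ_z = sin φ sin δ + cos φ cos δ cos h = -0.033875 + 0.683275 = 0.649400.
θ_z = arccos(0.649400) = 49.5°.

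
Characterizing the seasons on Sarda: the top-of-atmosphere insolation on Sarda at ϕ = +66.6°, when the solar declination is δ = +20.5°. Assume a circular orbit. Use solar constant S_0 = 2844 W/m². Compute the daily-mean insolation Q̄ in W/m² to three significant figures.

cos h₀ = −tan(+66.6°) tan(+20.500°) = -0.8640, h₀ = 2.6140 rad.
Bracket: h₀ sin ϕ sin δ + cos ϕ cos δ sin h₀ = 2.6140×0.91775×0.35021 + 0.39715×0.93667×0.50350 = 0.840153 + 0.187301 = 1.027454.
Q̄ = (S_0/π) × [bracket] = (2844/π) × 1.027454 = 930.1 W/m².

Q̄ ≈ 930 W/m²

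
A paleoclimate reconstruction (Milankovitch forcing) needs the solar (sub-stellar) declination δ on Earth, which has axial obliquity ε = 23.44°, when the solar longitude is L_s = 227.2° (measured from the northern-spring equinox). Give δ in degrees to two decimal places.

sin δ = sin ε · sin L_s = sin 23.44° × sin 227.2° = -0.291869.
δ = arcsin(-0.291869) = -16.97°.

δ = -16.97°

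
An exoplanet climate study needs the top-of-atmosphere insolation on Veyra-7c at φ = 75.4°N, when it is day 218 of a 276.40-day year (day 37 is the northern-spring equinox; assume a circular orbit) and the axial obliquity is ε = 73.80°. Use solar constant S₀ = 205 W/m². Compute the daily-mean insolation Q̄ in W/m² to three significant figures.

Solar longitude: λ_s = 360° × (218 − 37)/276.40 = 235.745°.
sin δ = sin 73.80° × sin 235.745° = -0.79372, so δ = -52.535°.
cos H₀ = −tan(+75.4°) tan(-52.535°) = 5.0095 ≥ 1 ⇒ polar night, H₀ = 0 and Q̄ = 0.

Q̄ ≈ 0.00 W/m²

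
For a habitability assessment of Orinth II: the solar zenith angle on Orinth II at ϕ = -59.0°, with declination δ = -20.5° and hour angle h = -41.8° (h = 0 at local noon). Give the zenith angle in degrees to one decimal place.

θ_z = 48.7°

cos θ_z = sin ϕ sin δ + cos ϕ cos δ cos h = 0.300186 + 0.359634 = 0.659820.
θ_z = arccos(0.659820) = 48.7°.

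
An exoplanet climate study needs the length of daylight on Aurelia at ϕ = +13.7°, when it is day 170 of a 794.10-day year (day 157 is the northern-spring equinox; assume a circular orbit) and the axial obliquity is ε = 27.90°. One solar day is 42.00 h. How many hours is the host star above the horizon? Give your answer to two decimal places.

Solar longitude: L_s = 360° × (170 − 157)/794.10 = 5.893°.
sin δ = sin 27.90° × sin 5.893° = 0.04805, so δ = +2.754°.
cos h₀ = −tan ϕ · tan δ = −tan(+13.7°) × tan(+2.754°) = -0.0117, so h₀ = 1.5825 rad = 90.67°.
Daylight = 2h₀/(2π) × 42.00 h = (1.5825/π) × 42.00 = 21.16 h.

21.16 h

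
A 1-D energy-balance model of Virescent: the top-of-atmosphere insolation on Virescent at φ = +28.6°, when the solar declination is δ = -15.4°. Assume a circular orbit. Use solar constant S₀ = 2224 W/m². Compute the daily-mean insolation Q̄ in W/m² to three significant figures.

Q̄ ≈ 465 W/m²

cos H₀ = −tan(+28.6°) tan(-15.400°) = 0.1502, H₀ = 1.4200 rad.
Bracket: H₀ sin φ sin δ + cos φ cos δ sin H₀ = 1.4200×0.47869×-0.26556 + 0.87798×0.96410×0.98866 = -0.180512 + 0.836862 = 0.656350.
Q̄ = (S₀/π) × [bracket] = (2224/π) × 0.656350 = 464.6 W/m².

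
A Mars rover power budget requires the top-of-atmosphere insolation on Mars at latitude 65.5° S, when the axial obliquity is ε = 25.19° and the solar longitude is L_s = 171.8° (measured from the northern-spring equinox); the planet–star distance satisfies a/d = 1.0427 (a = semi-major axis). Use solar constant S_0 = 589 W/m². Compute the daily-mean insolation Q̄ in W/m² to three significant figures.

Solar declination: sin δ = sin ε · sin L_s = sin 25.19° × sin 171.8° = 0.06071, so δ = +3.480°.
cos h₀ = −tan(-65.5°) tan(+3.480°) = 0.1335, h₀ = 1.4369 rad.
Bracket: h₀ sin ϕ sin δ + cos ϕ cos δ sin h₀ = 1.4369×-0.90996×0.06071 + 0.41469×0.99816×0.99106 = -0.079380 + 0.410226 = 0.330846.
Inverse-square distance factor (a/d)² = 1.0427² = 1.087223.
Q̄ = (S_0/π) × 1.087223 × [bracket] = (589/π) × 1.087223 × 0.330846 = 67.44 W/m².

Q̄ ≈ 67.4 W/m²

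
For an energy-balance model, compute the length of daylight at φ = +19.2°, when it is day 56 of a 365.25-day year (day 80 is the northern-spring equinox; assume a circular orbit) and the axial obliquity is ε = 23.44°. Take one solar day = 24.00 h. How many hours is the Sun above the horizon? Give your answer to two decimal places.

11.57 h

Solar longitude: λ_s = 360° × (56 − 80)/365.25 = -23.655°, i.e. -23.655° + 360° = 336.345°.
sin δ = sin 23.44° × sin 336.345° = -0.15960, so δ = -9.184°.
cos H₀ = −tan φ · tan δ = −tan(+19.2°) × tan(-9.184°) = 0.0563, so H₀ = 1.5145 rad = 86.77°.
Daylight = 2H₀/(2π) × 24.00 h = (1.5145/π) × 24.00 = 11.57 h.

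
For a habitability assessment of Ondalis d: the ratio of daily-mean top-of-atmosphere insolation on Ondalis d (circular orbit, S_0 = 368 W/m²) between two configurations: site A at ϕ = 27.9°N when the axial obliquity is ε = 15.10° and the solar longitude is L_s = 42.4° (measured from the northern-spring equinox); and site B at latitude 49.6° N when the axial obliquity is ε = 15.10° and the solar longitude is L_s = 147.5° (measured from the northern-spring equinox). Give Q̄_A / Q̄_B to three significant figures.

Q̄_A / Q̄_B ≈ 1.23

— Configuration A (ϕ=+27.9°):
Solar declination: sin δ = sin ε · sin L_s = sin 15.10° × sin 42.4° = 0.17566, so δ = +10.117°.
cos h₀ = −tan(+27.9°) tan(+10.117°) = -0.0945, h₀ = 1.6654 rad.
Bracket: h₀ sin ϕ sin δ + cos ϕ cos δ sin h₀ = 1.6654×0.46793×0.17566 + 0.88377×0.98445×0.99553 = 0.136890 + 0.866138 = 1.003028.
Q̄ = (S_0/π) × [bracket] = (368/π) × 1.003028 = 117.49 W/m².
— Configuration B (ϕ=+49.6°):
Solar declination: sin δ = sin ε · sin L_s = sin 15.10° × sin 147.5° = 0.13997, so δ = +8.046°.
cos h₀ = −tan(+49.6°) tan(+8.046°) = -0.1661, h₀ = 1.7377 rad.
Bracket: h₀ sin ϕ sin δ + cos ϕ cos δ sin h₀ = 1.7377×0.76154×0.13997 + 0.64812×0.99016×0.98611 = 0.185226 + 0.632829 = 0.818055.
Q̄ = (S_0/π) × [bracket] = (368/π) × 0.818055 = 95.825 W/m².
Ratio Q̄_A / Q̄_B = 117.49 / 95.825 = 1.226.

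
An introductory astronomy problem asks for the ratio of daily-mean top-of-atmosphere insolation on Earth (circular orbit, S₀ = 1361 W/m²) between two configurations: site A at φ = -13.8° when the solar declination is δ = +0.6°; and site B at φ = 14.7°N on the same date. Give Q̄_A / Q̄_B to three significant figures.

Q̄_A / Q̄_B ≈ 0.996

— Configuration A (φ=-13.8°):
cos H₀ = −tan(-13.8°) tan(+0.600°) = 0.0026, H₀ = 1.5682 rad.
Bracket: H₀ sin φ sin δ + cos φ cos δ sin H₀ = 1.5682×-0.23853×0.01047 + 0.97113×0.99995×1.00000 = -0.003916 + 0.971081 = 0.967165.
Q̄ = (S₀/π) × [bracket] = (1361/π) × 0.967165 = 418.99 W/m².
— Configuration B (φ=+14.7°):
cos H₀ = −tan(+14.7°) tan(+0.600°) = -0.0027, H₀ = 1.5735 rad.
Bracket: H₀ sin φ sin δ + cos φ cos δ sin H₀ = 1.5735×0.25376×0.01047 + 0.96727×0.99995×1.00000 = 0.004181 + 0.967222 = 0.971403.
Q̄ = (S₀/π) × [bracket] = (1361/π) × 0.971403 = 420.83 W/m².
Ratio Q̄_A / Q̄_B = 418.99 / 420.83 = 0.9956.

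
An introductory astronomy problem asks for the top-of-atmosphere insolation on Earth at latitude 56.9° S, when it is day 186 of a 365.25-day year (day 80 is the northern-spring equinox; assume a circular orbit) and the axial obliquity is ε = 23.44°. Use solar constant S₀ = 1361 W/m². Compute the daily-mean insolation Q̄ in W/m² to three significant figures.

Q̄ ≈ 45.3 W/m²

Solar longitude: λ_s = 360° × (186 − 80)/365.25 = 104.476°.
sin δ = sin 23.44° × sin 104.476° = 0.38516, so δ = +22.654°.
cos H₀ = −tan(-56.9°) tan(+22.654°) = 0.6402, H₀ = 0.8760 rad.
Bracket: H₀ sin φ sin δ + cos φ cos δ sin H₀ = 0.8760×-0.83772×0.38516 + 0.54610×0.92285×0.76819 = -0.282647 + 0.387143 = 0.104496.
Q̄ = (S₀/π) × [bracket] = (1361/π) × 0.104496 = 45.27 W/m².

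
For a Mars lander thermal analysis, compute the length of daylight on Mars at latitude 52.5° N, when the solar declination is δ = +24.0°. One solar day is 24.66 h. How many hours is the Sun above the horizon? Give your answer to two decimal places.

cos H₀ = −tan φ · tan δ = −tan(+52.5°) × tan(+24.000°) = -0.5802, so H₀ = 2.1898 rad = 125.47°.
Daylight = 2H₀/(2π) × 24.66 h = (2.1898/π) × 24.66 = 17.19 h.

17.19 h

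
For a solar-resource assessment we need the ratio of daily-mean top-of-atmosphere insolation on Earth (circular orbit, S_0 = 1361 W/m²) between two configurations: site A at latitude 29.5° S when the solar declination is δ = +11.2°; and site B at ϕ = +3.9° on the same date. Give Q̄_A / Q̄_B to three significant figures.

Q̄_A / Q̄_B ≈ 0.709

— Configuration A (ϕ=-29.5°):
cos h₀ = −tan(-29.5°) tan(+11.200°) = 0.1120, h₀ = 1.4585 rad.
Bracket: h₀ sin ϕ sin δ + cos ϕ cos δ sin h₀ = 1.4585×-0.49242×0.19423 + 0.87036×0.98096×0.99371 = -0.139495 + 0.848418 = 0.708923.
Q̄ = (S_0/π) × [bracket] = (1361/π) × 0.708923 = 307.12 W/m².
— Configuration B (ϕ=+3.9°):
cos h₀ = −tan(+3.9°) tan(+11.200°) = -0.0135, h₀ = 1.5843 rad.
Bracket: h₀ sin ϕ sin δ + cos ϕ cos δ sin h₀ = 1.5843×0.06802×0.19423 + 0.99768×0.98096×0.99991 = 0.020931 + 0.978596 = 0.999527.
Q̄ = (S_0/π) × [bracket] = (1361/π) × 0.999527 = 433.01 W/m².
Ratio Q̄_A / Q̄_B = 307.12 / 433.01 = 0.7093.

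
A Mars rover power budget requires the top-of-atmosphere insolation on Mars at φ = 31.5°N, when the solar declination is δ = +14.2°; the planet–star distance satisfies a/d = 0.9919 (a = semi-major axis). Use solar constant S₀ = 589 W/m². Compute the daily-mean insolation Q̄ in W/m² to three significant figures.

Q̄ ≈ 191 W/m²

cos H₀ = −tan(+31.5°) tan(+14.200°) = -0.1551, H₀ = 1.7265 rad.
Bracket: H₀ sin φ sin δ + cos φ cos δ sin H₀ = 1.7265×0.52250×0.24531 + 0.85264×0.96945×0.98790 = 0.221293 + 0.816590 = 1.037883.
Inverse-square distance factor (a/d)² = 0.9919² = 0.983866.
Q̄ = (S₀/π) × 0.983866 × [bracket] = (589/π) × 0.983866 × 1.037883 = 191.4 W/m².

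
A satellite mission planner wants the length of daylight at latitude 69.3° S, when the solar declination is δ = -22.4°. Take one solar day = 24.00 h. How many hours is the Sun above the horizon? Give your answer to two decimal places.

24.00 h

Sunrise equation: cos H₀ = −tan φ · tan δ = -1.0908 ≤ −1, so the Sun never sets (polar day) and H₀ = π.
Daylight = 2H₀/(2π) × 24.00 h = (3.1416/π) × 24.00 = 24.00 h.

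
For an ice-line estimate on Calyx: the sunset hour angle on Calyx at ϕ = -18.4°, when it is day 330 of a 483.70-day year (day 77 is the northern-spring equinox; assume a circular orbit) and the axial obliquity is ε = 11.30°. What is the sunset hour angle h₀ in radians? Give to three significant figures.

Solar longitude: L_s = 360° × (330 − 77)/483.70 = 188.299°.
sin δ = sin 11.30° × sin 188.299° = -0.02828, so δ = -1.621°.
cos h₀ = −tan ϕ · tan δ = −tan(-18.4°) × tan(-1.621°) = -0.0094, so h₀ = 1.5802 rad = 90.54°.

h₀ = 1.58 rad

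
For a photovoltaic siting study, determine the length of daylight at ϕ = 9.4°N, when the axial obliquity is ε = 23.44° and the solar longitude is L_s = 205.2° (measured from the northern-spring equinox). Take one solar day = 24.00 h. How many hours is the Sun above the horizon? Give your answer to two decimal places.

Solar declination: sin δ = sin ε · sin L_s = sin 23.44° × sin 205.2° = -0.16937, so δ = -9.751°.
cos h₀ = −tan ϕ · tan δ = −tan(+9.4°) × tan(-9.751°) = 0.0285, so h₀ = 1.5423 rad = 88.37°.
Daylight = 2h₀/(2π) × 24.00 h = (1.5423/π) × 24.00 = 11.78 h.

11.78 h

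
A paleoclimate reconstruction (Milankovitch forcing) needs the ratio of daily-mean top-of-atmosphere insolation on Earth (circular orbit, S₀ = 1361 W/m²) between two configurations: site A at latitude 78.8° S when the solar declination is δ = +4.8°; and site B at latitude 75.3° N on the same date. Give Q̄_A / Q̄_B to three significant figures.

Q̄_A / Q̄_B ≈ 0.209

— Configuration A (φ=-78.8°):
cos H₀ = −tan(-78.8°) tan(+4.800°) = 0.4241, H₀ = 1.1328 rad.
Bracket: H₀ sin φ sin δ + cos φ cos δ sin H₀ = 1.1328×-0.98096×0.08368 + 0.19423×0.99649×0.90562 = -0.092988 + 0.175281 = 0.082293.
Q̄ = (S₀/π) × [bracket] = (1361/π) × 0.082293 = 35.651 W/m².
— Configuration B (φ=+75.3°):
cos H₀ = −tan(+75.3°) tan(+4.800°) = -0.3201, H₀ = 1.8966 rad.
Bracket: H₀ sin φ sin δ + cos φ cos δ sin H₀ = 1.8966×0.96727×0.08368 + 0.25376×0.99649×0.94739 = 0.153513 + 0.239566 = 0.393079.
Q̄ = (S₀/π) × [bracket] = (1361/π) × 0.393079 = 170.29 W/m².
Ratio Q̄_A / Q̄_B = 35.651 / 170.29 = 0.2094.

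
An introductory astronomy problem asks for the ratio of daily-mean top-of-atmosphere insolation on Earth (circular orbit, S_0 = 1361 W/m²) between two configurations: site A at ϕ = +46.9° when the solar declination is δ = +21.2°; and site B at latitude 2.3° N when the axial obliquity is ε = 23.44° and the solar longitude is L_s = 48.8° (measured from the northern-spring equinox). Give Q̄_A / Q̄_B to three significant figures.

— Configuration A (ϕ=+46.9°):
cos h₀ = −tan(+46.9°) tan(+21.200°) = -0.4145, h₀ = 1.9982 rad.
Bracket: h₀ sin ϕ sin δ + cos ϕ cos δ sin h₀ = 1.9982×0.73016×0.36162 + 0.68327×0.93232×0.91005 = 0.527606 + 0.579726 = 1.107332.
Q̄ = (S_0/π) × [bracket] = (1361/π) × 1.107332 = 479.72 W/m².
— Configuration B (ϕ=+2.3°):
Solar declination: sin δ = sin ε · sin L_s = sin 23.44° × sin 48.8° = 0.29930, so δ = +17.416°.
cos h₀ = −tan(+2.3°) tan(+17.416°) = -0.0126, h₀ = 1.5834 rad.
Bracket: h₀ sin ϕ sin δ + cos ϕ cos δ sin h₀ = 1.5834×0.04013×0.29930 + 0.99919×0.95416×0.99992 = 0.019018 + 0.953311 = 0.972329.
Q̄ = (S_0/π) × [bracket] = (1361/π) × 0.972329 = 421.23 W/m².
Ratio Q̄_A / Q̄_B = 479.72 / 421.23 = 1.139.

Q̄_A / Q̄_B ≈ 1.14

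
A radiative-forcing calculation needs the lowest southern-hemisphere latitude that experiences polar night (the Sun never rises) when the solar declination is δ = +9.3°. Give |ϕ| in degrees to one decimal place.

Polar night requires cos h₀ = −tan ϕ tan δ ≥ 1, i.e. tan ϕ tan δ ≤ −1.
The boundary is |tan ϕ| · |tan δ| = 1, so |ϕ| = 90° − |δ| = 90° − 9.3° = 80.7° in the southern hemisphere.

|ϕ| = 80.7°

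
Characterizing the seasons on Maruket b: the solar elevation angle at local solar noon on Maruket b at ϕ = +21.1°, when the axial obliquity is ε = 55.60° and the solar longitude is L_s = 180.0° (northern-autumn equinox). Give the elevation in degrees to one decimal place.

Solar declination: sin δ = sin ε · sin L_s = sin 55.60° × sin 180.0° = 0.00000, so δ = +0.000°.
At local noon the hour angle is zero, so the zenith angle equals |ϕ − δ| = |+21.1° − (+0.000°)| = 21.100°.
Elevation = 90° − 21.100° = 68.9°.

68.9°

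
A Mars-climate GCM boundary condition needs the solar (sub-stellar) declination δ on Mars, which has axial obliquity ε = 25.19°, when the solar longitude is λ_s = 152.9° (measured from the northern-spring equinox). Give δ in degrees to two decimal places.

δ = +11.18°

sin δ = sin ε · sin λ_s = sin 25.19° × sin 152.9° = 0.193890.
δ = arcsin(0.193890) = +11.18°.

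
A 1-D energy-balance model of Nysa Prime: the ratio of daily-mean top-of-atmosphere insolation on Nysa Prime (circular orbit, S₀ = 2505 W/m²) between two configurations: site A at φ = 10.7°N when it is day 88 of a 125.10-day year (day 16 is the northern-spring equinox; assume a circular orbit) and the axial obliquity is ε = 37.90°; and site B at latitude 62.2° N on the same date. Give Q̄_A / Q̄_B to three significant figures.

Q̄_A / Q̄_B ≈ 6.72

— Configuration A (φ=+10.7°):
Solar longitude: λ_s = 360° × (88 − 16)/125.10 = 207.194°.
sin δ = sin 37.90° × sin 207.194° = -0.28073, so δ = -16.304°.
cos H₀ = −tan(+10.7°) tan(-16.304°) = 0.0553, H₀ = 1.5155 rad.
Bracket: H₀ sin φ sin δ + cos φ cos δ sin H₀ = 1.5155×0.18567×-0.28073 + 0.98261×0.95979×0.99847 = -0.078993 + 0.941656 = 0.862663.
Q̄ = (S₀/π) × [bracket] = (2505/π) × 0.862663 = 687.86 W/m².
— Configuration B (φ=+62.2°):
cos H₀ = −tan(+62.2°) tan(-16.304°) = 0.5548, H₀ = 0.9827 rad.
Bracket: H₀ sin φ sin δ + cos φ cos δ sin H₀ = 0.9827×0.88458×-0.28073 + 0.46639×0.95979×0.83200 = -0.244032 + 0.372434 = 0.128402.
Q̄ = (S₀/π) × [bracket] = (2505/π) × 0.128402 = 102.38 W/m².
Ratio Q̄_A / Q̄_B = 687.86 / 102.38 = 6.719.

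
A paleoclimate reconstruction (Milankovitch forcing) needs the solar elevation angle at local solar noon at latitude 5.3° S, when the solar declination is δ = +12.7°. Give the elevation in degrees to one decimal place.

At local noon the hour angle is zero, so the zenith angle equals |ϕ − δ| = |-5.3° − (+12.700°)| = 18.000°.
Elevation = 90° − 18.000° = 72.0°.

72.0°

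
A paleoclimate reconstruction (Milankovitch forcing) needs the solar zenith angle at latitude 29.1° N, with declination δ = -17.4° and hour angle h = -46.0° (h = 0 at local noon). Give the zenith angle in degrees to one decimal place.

cos θ_z = sin φ sin δ + cos φ cos δ cos h = -0.145434 + 0.579198 = 0.433764.
θ_z = arccos(0.433764) = 64.3°.

θ_z = 64.3°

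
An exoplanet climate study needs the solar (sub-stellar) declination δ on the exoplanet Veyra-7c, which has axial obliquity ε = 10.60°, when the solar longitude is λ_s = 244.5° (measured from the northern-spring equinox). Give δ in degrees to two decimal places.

sin δ = sin ε · sin λ_s = sin 10.60° × sin 244.5° = -0.166032.
δ = arcsin(-0.166032) = -9.56°.

δ = -9.56°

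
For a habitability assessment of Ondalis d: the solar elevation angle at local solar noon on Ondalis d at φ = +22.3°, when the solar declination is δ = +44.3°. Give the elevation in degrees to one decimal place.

68.0°

At local noon the hour angle is zero, so the zenith angle equals |φ − δ| = |+22.3° − (+44.300°)| = 22.000°.
Elevation = 90° − 22.000° = 68.0°.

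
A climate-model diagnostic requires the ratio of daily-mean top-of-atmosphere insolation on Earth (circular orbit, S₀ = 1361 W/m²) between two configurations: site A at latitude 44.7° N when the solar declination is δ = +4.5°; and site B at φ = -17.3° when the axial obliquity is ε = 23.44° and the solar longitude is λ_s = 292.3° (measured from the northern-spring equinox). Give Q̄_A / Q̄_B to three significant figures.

Q̄_A / Q̄_B ≈ 0.748

— Configuration A (φ=+44.7°):
cos H₀ = −tan(+44.7°) tan(+4.500°) = -0.0779, H₀ = 1.6488 rad.
Bracket: H₀ sin φ sin δ + cos φ cos δ sin H₀ = 1.6488×0.70339×0.07846 + 0.71080×0.99692×0.99696 = 0.090994 + 0.706457 = 0.797451.
Q̄ = (S₀/π) × [bracket] = (1361/π) × 0.797451 = 345.47 W/m².
— Configuration B (φ=-17.3°):
Solar declination: sin δ = sin ε · sin λ_s = sin 23.44° × sin 292.3° = -0.36804, so δ = -21.595°.
cos H₀ = −tan(-17.3°) tan(-21.595°) = -0.1233, H₀ = 1.6944 rad.
Bracket: H₀ sin φ sin δ + cos φ cos δ sin H₀ = 1.6944×-0.29737×-0.36804 + 0.95476×0.92981×0.99237 = 0.185442 + 0.880972 = 1.066414.
Q̄ = (S₀/π) × [bracket] = (1361/π) × 1.066414 = 461.99 W/m².
Ratio Q̄_A / Q̄_B = 345.47 / 461.99 = 0.7478.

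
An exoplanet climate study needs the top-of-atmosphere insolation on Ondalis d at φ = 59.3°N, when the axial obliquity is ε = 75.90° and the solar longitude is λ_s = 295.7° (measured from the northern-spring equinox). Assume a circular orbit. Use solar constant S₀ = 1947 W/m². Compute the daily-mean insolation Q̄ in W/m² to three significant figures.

Q̄ ≈ 0.00 W/m²

Solar declination: sin δ = sin ε · sin λ_s = sin 75.90° × sin 295.7° = -0.87393, so δ = -60.919°.
cos H₀ = −tan(+59.3°) tan(-60.919°) = 3.0282 ≥ 1 ⇒ polar night, H₀ = 0 and Q̄ = 0.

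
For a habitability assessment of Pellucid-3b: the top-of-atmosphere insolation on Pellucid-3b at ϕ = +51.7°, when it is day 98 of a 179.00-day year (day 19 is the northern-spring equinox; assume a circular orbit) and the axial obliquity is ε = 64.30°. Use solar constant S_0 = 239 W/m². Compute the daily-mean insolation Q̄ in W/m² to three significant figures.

Q̄ ≈ 79.3 W/m²

Solar longitude: L_s = 360° × (98 − 19)/179.00 = 158.883°.
sin δ = sin 64.30° × sin 158.883° = 0.32464, so δ = +18.944°.
cos h₀ = −tan(+51.7°) tan(+18.944°) = -0.4346, h₀ = 2.0204 rad.
Bracket: h₀ sin ϕ sin δ + cos ϕ cos δ sin h₀ = 2.0204×0.78478×0.32464 + 0.61978×0.94584×0.90062 = 0.514739 + 0.527955 = 1.042694.
Q̄ = (S_0/π) × [bracket] = (239/π) × 1.042694 = 79.32 W/m².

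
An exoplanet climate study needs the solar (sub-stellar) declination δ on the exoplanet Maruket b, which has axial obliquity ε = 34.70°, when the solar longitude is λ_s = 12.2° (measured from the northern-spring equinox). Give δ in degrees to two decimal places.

δ = +6.91°

sin δ = sin ε · sin λ_s = sin 34.70° × sin 12.2° = 0.120303.
δ = arcsin(0.120303) = +6.91°.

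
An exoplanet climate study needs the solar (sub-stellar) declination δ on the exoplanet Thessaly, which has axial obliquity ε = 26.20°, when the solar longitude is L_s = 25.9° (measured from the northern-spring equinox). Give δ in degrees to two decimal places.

δ = +11.12°

sin δ = sin ε · sin L_s = sin 26.20° × sin 25.9° = 0.192851.
δ = arcsin(0.192851) = +11.12°.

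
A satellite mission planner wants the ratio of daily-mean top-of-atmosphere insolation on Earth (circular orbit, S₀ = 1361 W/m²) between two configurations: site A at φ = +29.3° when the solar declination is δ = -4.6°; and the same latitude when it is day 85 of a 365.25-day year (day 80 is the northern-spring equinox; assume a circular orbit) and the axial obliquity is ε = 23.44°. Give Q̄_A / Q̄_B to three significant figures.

— Configuration A (φ=+29.3°):
cos H₀ = −tan(+29.3°) tan(-4.600°) = 0.0452, H₀ = 1.5256 rad.
Bracket: H₀ sin φ sin δ + cos φ cos δ sin H₀ = 1.5256×0.48938×-0.08020 + 0.87207×0.99678×0.99898 = -0.059877 + 0.868375 = 0.808498.
Q̄ = (S₀/π) × [bracket] = (1361/π) × 0.808498 = 350.26 W/m².
— Configuration B (φ=+29.3°):
Solar longitude: λ_s = 360° × (85 − 80)/365.25 = 4.928°.
sin δ = sin 23.44° × sin 4.928° = 0.03417, so δ = +1.958°.
cos H₀ = −tan(+29.3°) tan(+1.958°) = -0.0192, H₀ = 1.5900 rad.
Bracket: H₀ sin φ sin δ + cos φ cos δ sin H₀ = 1.5900×0.48938×0.03417 + 0.87207×0.99942×0.99982 = 0.026588 + 0.871407 = 0.897995.
Q̄ = (S₀/π) × [bracket] = (1361/π) × 0.897995 = 389.03 W/m².
Ratio Q̄_A / Q̄_B = 350.26 / 389.03 = 0.9003.

Q̄_A / Q̄_B ≈ 0.900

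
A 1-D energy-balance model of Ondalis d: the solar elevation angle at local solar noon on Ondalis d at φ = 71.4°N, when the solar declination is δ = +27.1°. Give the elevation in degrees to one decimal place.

At local noon the hour angle is zero, so the zenith angle equals |φ − δ| = |+71.4° − (+27.100°)| = 44.300°.
Elevation = 90° − 44.300° = 45.7°.

45.7°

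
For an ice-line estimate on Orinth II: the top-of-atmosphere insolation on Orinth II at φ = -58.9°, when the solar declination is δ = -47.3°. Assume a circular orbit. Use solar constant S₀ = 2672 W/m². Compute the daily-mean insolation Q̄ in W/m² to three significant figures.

cos H₀ = −tan(-58.9°) tan(-47.300°) = -1.7965 ≤ −1 ⇒ polar day, H₀ = π.
Bracket: H₀ sin φ sin δ + cos φ cos δ sin H₀ = 3.1416×-0.85627×-0.73491 + 0.51653×0.67816×0.00000 = 1.976950 + 0.000000 = 1.976950.
Q̄ = (S₀/π) × [bracket] = (2672/π) × 1.976950 = 1681 W/m².

Q̄ ≈ 1.68e+03 W/m²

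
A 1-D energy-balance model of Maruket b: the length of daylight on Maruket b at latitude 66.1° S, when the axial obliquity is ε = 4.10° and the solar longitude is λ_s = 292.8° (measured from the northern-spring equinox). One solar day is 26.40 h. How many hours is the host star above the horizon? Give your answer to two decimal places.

14.46 h

Solar declination: sin δ = sin ε · sin λ_s = sin 4.10° × sin 292.8° = -0.06591, so δ = -3.779°.
cos H₀ = −tan φ · tan δ = −tan(-66.1°) × tan(-3.779°) = -0.1491, so H₀ = 1.7204 rad = 98.57°.
Daylight = 2H₀/(2π) × 26.40 h = (1.7204/π) × 26.40 = 14.46 h.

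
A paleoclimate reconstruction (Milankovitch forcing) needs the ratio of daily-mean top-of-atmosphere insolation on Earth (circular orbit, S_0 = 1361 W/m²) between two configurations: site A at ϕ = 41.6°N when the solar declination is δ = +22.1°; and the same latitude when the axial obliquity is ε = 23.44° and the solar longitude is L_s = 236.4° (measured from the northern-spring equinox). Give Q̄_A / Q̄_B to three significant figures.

— Configuration A (ϕ=+41.6°):
cos h₀ = −tan(+41.6°) tan(+22.100°) = -0.3605, h₀ = 1.9396 rad.
Bracket: h₀ sin ϕ sin δ + cos ϕ cos δ sin h₀ = 1.9396×0.66393×0.37622 + 0.74780×0.92653×0.93275 = 0.484481 + 0.646264 = 1.130745.
Q̄ = (S_0/π) × [bracket] = (1361/π) × 1.130745 = 489.86 W/m².
— Configuration B (ϕ=+41.6°):
Solar declination: sin δ = sin ε · sin L_s = sin 23.44° × sin 236.4° = -0.33133, so δ = -19.349°.
cos h₀ = −tan(+41.6°) tan(-19.349°) = 0.3118, h₀ = 1.2537 rad.
Bracket: h₀ sin ϕ sin δ + cos ϕ cos δ sin h₀ = 1.2537×0.66393×-0.33133 + 0.74780×0.94352×0.95016 = -0.275789 + 0.670399 = 0.394610.
Q̄ = (S_0/π) × [bracket] = (1361/π) × 0.394610 = 170.95 W/m².
Ratio Q̄_A / Q̄_B = 489.86 / 170.95 = 2.866.

Q̄_A / Q̄_B ≈ 2.87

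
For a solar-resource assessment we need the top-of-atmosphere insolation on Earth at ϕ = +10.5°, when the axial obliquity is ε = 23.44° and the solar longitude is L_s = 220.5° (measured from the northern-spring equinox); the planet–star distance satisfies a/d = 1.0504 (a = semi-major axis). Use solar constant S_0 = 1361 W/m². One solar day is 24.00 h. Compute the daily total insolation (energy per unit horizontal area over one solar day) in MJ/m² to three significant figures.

Solar declination: sin δ = sin ε · sin L_s = sin 23.44° × sin 220.5° = -0.25834, so δ = -14.972°.
cos h₀ = −tan(+10.5°) tan(-14.972°) = 0.0496, h₀ = 1.5212 rad.
Bracket: h₀ sin ϕ sin δ + cos ϕ cos δ sin h₀ = 1.5212×0.18224×-0.25834 + 0.98325×0.96605×0.99877 = -0.071618 + 0.948700 = 0.877082.
Inverse-square distance factor (a/d)² = 1.0504² = 1.103340.
Q̄ = (S_0/π) × 1.103340 × [bracket] = (1361/π) × 1.103340 × 0.877082 = 419.24 W/m².
Daily total = Q̄ × 24.00 h × 3600 s/h = 419.24 × 24.00 × 3600 / 10⁶ = 36.22 MJ/m².

36.2 MJ/m²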